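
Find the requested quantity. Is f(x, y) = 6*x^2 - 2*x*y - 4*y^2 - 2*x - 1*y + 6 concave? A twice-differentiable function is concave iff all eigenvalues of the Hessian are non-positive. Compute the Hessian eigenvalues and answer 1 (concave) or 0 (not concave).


The Hessian of f(x,y) = 6*x^2 - 2*x*y - 4*y^2 - 2*x - 1*y + 6 is:
H = [[12, -2], [-2, -8]]
Trace = 12 - 8 = 4
Determinant = 12*-8 - (-2)^2 = -100
Discriminant = (4)^2 - 4*-100 = 416.0
Eigenvalues: lambda_1 = -8.198, lambda_2 = 12.198
The function is not concave.

0


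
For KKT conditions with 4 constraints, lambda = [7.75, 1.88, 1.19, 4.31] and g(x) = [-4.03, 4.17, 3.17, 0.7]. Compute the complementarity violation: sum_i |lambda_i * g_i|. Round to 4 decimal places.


KKT complementary slackness check:
lambda_1 * g_1 = 7.75 * -4.03 = -31.2325
lambda_2 * g_2 = 1.88 * 4.17 = 7.8396
lambda_3 * g_3 = 1.19 * 3.17 = 3.7723
lambda_4 * g_4 = 4.31 * 0.7 = 3.017
Total violation = 31.2325 + 7.8396 + 3.7723 + 3.017 = 45.8614


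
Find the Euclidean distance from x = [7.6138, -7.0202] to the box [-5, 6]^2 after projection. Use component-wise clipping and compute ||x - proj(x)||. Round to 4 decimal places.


Project each component onto [-5, 6].
clip(7.6138) = 6.0, clip(-7.0202) = -5.0
Projection = [6.0, -5.0]
Squared diffs: [2.6044, 4.0812]
Distance = sqrt(6.6856) = 2.5856


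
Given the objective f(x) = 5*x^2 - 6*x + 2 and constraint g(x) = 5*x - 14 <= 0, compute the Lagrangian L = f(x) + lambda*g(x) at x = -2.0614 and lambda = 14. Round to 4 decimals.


Step 1: Evaluate f(x).
f(-2.0614) = 5*(-2.0614)^2 - 6*(-2.0614) + 2 = 35.6152
Step 2: Evaluate g(x).
g(-2.0614) = 5*-2.0614 - 14 = -24.307
Step 3: Compute Lagrangian.
L = 35.6152 + 14*-24.307 = -304.6828


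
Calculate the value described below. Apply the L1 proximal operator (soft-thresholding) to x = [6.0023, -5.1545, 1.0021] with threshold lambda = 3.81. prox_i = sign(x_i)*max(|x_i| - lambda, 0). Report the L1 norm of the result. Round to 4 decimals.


Soft-thresholding with lambda = 3.81:
prox(6.0023) = sign(6.0023)*max(|6.0023| - 3.81, 0) = 2.1923
prox(-5.1545) = sign(-5.1545)*max(|-5.1545| - 3.81, 0) = -1.3445
prox(1.0021) = sign(1.0021)*max(|1.0021| - 3.81, 0) = 0.0
prox(x) = [2.1923, -1.3445, 0.0]
||prox(x)||_1 = 2.1923 + 1.3445 + 0.0 = 3.5368


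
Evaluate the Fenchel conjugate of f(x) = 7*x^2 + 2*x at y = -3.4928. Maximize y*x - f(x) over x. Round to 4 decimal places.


f*(y) = sup_x {y*x - a*x^2 - b*x} = sup_x {(y-b)*x - a*x^2}
FOC: (y - b) - 2a*x = 0 => x* = (y - b)/(2a)
x* = (-3.4928 - 2)/(2*7) = -0.3923
f*(-3.4928) = (y-b)^2/(4a) = (-3.4928 - 2)^2/(4*7)
= 30.1709/28 = 1.0775


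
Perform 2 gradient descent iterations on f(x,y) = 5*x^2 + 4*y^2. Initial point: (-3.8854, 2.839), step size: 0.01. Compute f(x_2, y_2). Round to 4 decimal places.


Gradient descent on f(x,y) = 5*x^2 + 4*y^2.
Starting point: (-3.8854, 2.839), alpha = 0.01
Step 1: grad_x = 2*5*-3.8854 = -38.854, grad_y = 2*4*2.839 = 22.712
  x_1 = -3.8854 - 0.01*-38.854 = -3.4969
  y_1 = 2.839 - 0.01*22.712 = 2.6119
Step 2: grad_x = 2*5*-3.4969 = -34.9686, grad_y = 2*4*2.6119 = 20.895
  x_2 = -3.4969 - 0.01*-34.9686 = -3.1472
  y_2 = 2.6119 - 0.01*20.895 = 2.4029
f(-3.1472, 2.4029) = 5*(-3.1472)^2 + 4*2.4029^2 = 72.6198


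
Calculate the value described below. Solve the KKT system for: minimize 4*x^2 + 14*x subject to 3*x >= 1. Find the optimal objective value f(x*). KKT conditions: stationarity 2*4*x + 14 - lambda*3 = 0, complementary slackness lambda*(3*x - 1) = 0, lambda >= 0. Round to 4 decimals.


Step 1: Try lambda = 0 (constraint inactive).
x_unc = -14/(2*4) = -1.75
Check: 3*-1.75 = -5.25 < 1 -- violated!
Step 2: Constraint must be active: 3*x = 1
x* = 1/3 = 0.3333 (rounded; the exact value 1/3 is used below)
lambda = (2*4*(1/3) + 14)/3 = 5.5556
Step 3: Compute optimal value.
f(x*) = 4*(1/3)^2 + 14*(1/3) = 5.1111


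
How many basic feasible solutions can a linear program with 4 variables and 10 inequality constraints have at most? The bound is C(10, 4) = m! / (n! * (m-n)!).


Each vertex corresponds to some choice of n active constraints out of m, so the number of vertices is at most C(m, n) = m! / (n!(m-n)!).
m = 10, n = 4
Numerator: 10 * 9 * 8 * 7
Denominator: 4! = 24
C(10, 4) = 210


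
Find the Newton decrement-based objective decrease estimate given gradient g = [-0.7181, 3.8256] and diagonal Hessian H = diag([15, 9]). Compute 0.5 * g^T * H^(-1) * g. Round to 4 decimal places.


Step 1: H is diagonal, so H^(-1) * g = [-0.0479, 0.4251].
Step 2: g^T H^(-1) g = sum_i g_i^2 / H_ii
  = (-0.7181)^2/15 + (3.8256)^2/9
  = 0.0344 + 1.6261 = 1.6605
Step 3: Objective decrease = 0.5 * g^T H^(-1) g = 0.8303


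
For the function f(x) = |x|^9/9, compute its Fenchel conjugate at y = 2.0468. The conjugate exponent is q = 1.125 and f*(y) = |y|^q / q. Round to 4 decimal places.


The conjugate exponent q satisfies 1/p + 1/q = 1.
p = 9, so q = 9/(9 - 1) = 1.125
|y|^q = 2.0468^1.125 = 2.2385
f*(2.0468) = 2.2385 / 1.125 = 1.9898


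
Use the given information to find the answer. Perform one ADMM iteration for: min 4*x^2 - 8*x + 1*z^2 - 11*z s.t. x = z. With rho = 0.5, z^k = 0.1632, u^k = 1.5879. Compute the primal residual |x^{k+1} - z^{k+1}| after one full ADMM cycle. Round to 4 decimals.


ADMM iteration with rho = 0.5, z^k = 0.1632, u^k = 1.5879
Step 1: x-update.
Minimize 4*x^2 - 8*x + (0.5/2)*(x - 0.1632 + 1.5879)^2
FOC: (2*4 + 0.5)*x = 8 + 0.5*(0.1632 - 1.5879)
x^{k+1} = 0.8574
Step 2: z-update.
Minimize 1*z^2 - 11*z + (0.5/2)*(0.8574 - z + 1.5879)^2
FOC: (2*1 + 0.5)*z = 11 + 0.5*(0.8574 + 1.5879)
z^{k+1} = 4.8891
Step 3: u-update.
u^{k+1} = 1.5879 + 0.8574 - 4.8891 = -2.4438
Step 4: Primal residual = |0.8574 - 4.8891| = 4.0317


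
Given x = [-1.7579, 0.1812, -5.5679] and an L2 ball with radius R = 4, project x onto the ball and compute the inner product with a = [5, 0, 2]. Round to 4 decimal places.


Step 1: Compute ||x|| (intermediates to 6 decimals).
||x|| = sqrt((-1.7579)^2 + 0.1812^2 + (-5.5679)^2) = 5.841623
Step 2: Project.
Since ||x|| > R, scale = R/||x|| = 4/5.841623 = 0.684741, proj(x) = scale * x
proj(x) = [-1.203706, 0.124075, -3.812569]
Step 3: Dot product.
a^T * proj(x) = 5*(-1.203706) + 0*0.124075 + 2*(-3.812569) = -13.6437


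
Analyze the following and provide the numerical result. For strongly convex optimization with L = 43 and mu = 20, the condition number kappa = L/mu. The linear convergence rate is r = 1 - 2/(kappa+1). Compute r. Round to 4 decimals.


Step 1: Compute the condition number.
kappa = L/mu = 43/20 = 2.15
Step 2: Compute the convergence rate.
r = 1 - 2/(kappa + 1) = 1 - 2*mu/(L + mu) = (L - mu)/(L + mu) = 23/63 = 0.3651


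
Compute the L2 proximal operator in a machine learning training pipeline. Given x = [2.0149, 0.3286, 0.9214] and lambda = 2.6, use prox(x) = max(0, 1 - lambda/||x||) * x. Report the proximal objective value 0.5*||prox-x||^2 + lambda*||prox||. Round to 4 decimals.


Step 1: Compute ||x||.
||x|| = 2.2398
Step 2: Compute scaling factor.
scale = max(0, 1 - 2.6/2.2398) = 0.0
Step 3: prox(x) = [0.0, 0.0, 0.0]
||prox(x)|| = 0.0
Step 4: Proximal objective.
0.5*||prox-x||^2 = 2.5084
lambda*||prox|| = 0.0
Total = 2.5084


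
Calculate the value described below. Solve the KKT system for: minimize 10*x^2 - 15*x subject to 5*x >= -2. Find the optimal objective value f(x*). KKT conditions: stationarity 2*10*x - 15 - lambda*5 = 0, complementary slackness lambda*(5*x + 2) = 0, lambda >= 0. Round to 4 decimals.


Step 1: Try lambda = 0 (constraint inactive).
Stationarity: 2*10*x - 15 = 0
x* = 15/(2*10) = 0.75
Check constraint: 5*0.75 = 3.75 >= -2 -- satisfied.
Step 2: Compute optimal value.
f(x*) = 10*0.75^2 - 15*0.75 = -5.625


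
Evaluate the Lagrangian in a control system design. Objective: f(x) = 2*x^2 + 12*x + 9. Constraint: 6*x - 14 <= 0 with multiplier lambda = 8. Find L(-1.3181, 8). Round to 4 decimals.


Step 1: Evaluate f(x).
f(-1.3181) = 2*(-1.3181)^2 + 12*(-1.3181) + 9 = -3.3424
Step 2: Evaluate g(x).
g(-1.3181) = 6*-1.3181 - 14 = -21.9086
Step 3: Compute Lagrangian.
L = -3.3424 + 8*-21.9086 = -178.6112


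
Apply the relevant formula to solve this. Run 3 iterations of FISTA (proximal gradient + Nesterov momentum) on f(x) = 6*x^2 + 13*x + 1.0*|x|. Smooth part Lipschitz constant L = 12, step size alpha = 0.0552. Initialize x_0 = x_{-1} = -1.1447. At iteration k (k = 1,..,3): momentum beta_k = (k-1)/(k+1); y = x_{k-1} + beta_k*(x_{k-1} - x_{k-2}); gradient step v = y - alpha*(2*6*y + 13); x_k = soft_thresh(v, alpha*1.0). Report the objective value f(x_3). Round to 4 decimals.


FISTA on f(x) = 6*x^2 + 13*x + 1.0*|x|
L = 12, alpha = 0.0552
Iteration 1: beta = 0.0, y = -1.1447 + 0.0*(-1.1447 + 1.1447) = -1.1447
  grad(y) = -0.7364, v = y - alpha*grad = -1.1041
  prox(v) = soft_thresh(-1.1041, 0.0552) = -1.0489
Iteration 2: beta = 0.3333, y = -1.0489 + 0.3333*(-1.0489 + 1.1447) = -1.0169
  grad(y) = 0.7972, v = y - alpha*grad = -1.0609
  prox(v) = soft_thresh(-1.0609, 0.0552) = -1.0057
Iteration 3: beta = 0.5, y = -1.0057 + 0.5*(-1.0057 + 1.0489) = -0.9841
  grad(y) = 1.1904, v = y - alpha*grad = -1.0498
  prox(v) = soft_thresh(-1.0498, 0.0552) = -0.9946
f(x_3) = 6*(-0.9946)^2 + 13*(-0.9946) + 1.0*|-0.9946| = -5.9998


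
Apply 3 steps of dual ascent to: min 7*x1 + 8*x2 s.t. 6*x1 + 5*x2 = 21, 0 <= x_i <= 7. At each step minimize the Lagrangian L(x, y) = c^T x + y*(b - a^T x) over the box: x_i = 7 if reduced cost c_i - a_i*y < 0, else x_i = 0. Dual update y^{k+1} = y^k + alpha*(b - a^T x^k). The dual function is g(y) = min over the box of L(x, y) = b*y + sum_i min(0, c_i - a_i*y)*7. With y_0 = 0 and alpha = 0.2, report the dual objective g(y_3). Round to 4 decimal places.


Dual ascent for LP: min 7*x1 + 8*x2, 6*x1 + 5*x2 = 21, 0 <= x_i <= 7
Step 1: y^k = 0.0, reduced costs: (7.0, 8.0)
  x^k = (0.0, 0.0), subgradient = b - a^T x = 21.0
  y^{k+1} = 0.0 + 0.2*21.0 = 4.2
Step 2: y^k = 4.2, reduced costs: (-18.2, -13.0)
  x^k = (7.0, 7.0), subgradient = b - a^T x = -56.0
  y^{k+1} = 4.2 + 0.2*-56.0 = -7.0
Step 3: y^k = -7.0, reduced costs: (49.0, 43.0)
  x^k = (0.0, 0.0), subgradient = b - a^T x = 21.0
  y^{k+1} = -7.0 + 0.2*21.0 = -2.8
Dual objective at y_3 = -2.8: reduced costs (23.8, 22.0), box minimizer x = (0.0, 0.0)
g(y_3) = b*y + (c1 - a1*y)*x1 + (c2 - a2*y)*x2 = 21*(-2.8) + 23.8*0.0 + 22.0*0.0 = -58.8 + 0.0 + 0.0 = -58.8


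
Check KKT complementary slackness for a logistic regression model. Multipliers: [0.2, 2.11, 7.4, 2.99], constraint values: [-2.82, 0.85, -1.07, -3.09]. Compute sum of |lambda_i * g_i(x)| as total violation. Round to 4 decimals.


KKT complementary slackness check:
lambda_1 * g_1 = 0.2 * -2.82 = -0.564
lambda_2 * g_2 = 2.11 * 0.85 = 1.7935
lambda_3 * g_3 = 7.4 * -1.07 = -7.918
lambda_4 * g_4 = 2.99 * -3.09 = -9.2391
Total violation = 0.564 + 1.7935 + 7.918 + 9.2391 = 19.5146


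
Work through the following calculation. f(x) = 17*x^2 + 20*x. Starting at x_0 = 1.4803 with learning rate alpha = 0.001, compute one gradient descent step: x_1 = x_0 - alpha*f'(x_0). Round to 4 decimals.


We compute the gradient at x_0 and apply the update.
f'(x) = 34*x + 20
f'(1.4803) = 34*1.4803 + 20 = 70.3302
x_1 = 1.4803 - 0.001*70.3302 = 1.41


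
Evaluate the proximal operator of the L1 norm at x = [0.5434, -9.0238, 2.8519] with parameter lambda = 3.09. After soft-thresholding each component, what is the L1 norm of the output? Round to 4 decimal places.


Soft-thresholding with lambda = 3.09:
prox(0.5434) = sign(0.5434)*max(|0.5434| - 3.09, 0) = 0.0
prox(-9.0238) = sign(-9.0238)*max(|-9.0238| - 3.09, 0) = -5.9338
prox(2.8519) = sign(2.8519)*max(|2.8519| - 3.09, 0) = 0.0
prox(x) = [0.0, -5.9338, 0.0]
||prox(x)||_1 = 0.0 + 5.9338 + 0.0 = 5.9338


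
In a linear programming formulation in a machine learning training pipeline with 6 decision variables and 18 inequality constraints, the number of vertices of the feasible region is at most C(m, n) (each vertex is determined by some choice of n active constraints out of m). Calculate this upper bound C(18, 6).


Each vertex corresponds to some choice of n active constraints out of m, so the number of vertices is at most C(m, n) = m! / (n!(m-n)!).
m = 18, n = 6
Numerator: 18 * 17 * 16 * 15 * 14 * 13
Denominator: 6! = 720
C(18, 6) = 18564


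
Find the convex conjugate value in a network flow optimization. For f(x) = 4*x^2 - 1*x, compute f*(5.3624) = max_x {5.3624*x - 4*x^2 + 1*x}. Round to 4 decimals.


f*(y) = sup_x {y*x - a*x^2 - b*x} = sup_x {(y-b)*x - a*x^2}
FOC: (y - b) - 2a*x = 0 => x* = (y - b)/(2a)
x* = (5.3624 + 1)/(2*4) = 0.7953
f*(5.3624) = (y-b)^2/(4a) = (5.3624 + 1)^2/(4*4)
= 40.4801/16 = 2.53


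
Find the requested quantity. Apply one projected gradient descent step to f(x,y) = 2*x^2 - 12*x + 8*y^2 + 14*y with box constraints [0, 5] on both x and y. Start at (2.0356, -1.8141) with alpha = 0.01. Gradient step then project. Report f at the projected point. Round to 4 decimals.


Step 1: Compute gradient at (2.0356, -1.8141).
grad_x = 2*2*2.0356 - 12 = -3.8576
grad_y = 2*8*-1.8141 + 14 = -15.0256
Step 2: Gradient step.
x_raw = 2.0356 - 0.01*-3.8576 = 2.0742
y_raw = -1.8141 - 0.01*-15.0256 = -1.6638
Step 3: Project onto [0, 5].
x_proj = clip(2.0742) = 2.0742
y_proj = clip(-1.6638) = 0.0
Step 4: Evaluate f.
f(2.0742, 0.0) = -16.2857


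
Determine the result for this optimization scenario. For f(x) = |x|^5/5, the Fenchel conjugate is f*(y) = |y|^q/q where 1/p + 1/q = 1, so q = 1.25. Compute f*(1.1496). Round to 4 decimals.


The conjugate exponent q satisfies 1/p + 1/q = 1.
p = 5, so q = 5/(5 - 1) = 1.25
|y|^q = 1.1496^1.25 = 1.1904
f*(1.1496) = 1.1904 / 1.25 = 0.9523


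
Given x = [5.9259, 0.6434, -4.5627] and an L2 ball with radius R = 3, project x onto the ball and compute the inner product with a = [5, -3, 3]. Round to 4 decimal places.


Step 1: Compute ||x|| (intermediates to 6 decimals).
||x|| = sqrt(5.9259^2 + 0.6434^2 + (-4.5627)^2) = 7.506563
Step 2: Project.
Since ||x|| > R, scale = R/||x|| = 3/7.506563 = 0.39965, proj(x) = scale * x
proj(x) = [2.368286, 0.257135, -1.823483]
Step 3: Dot product.
a^T * proj(x) = 5*2.368286 - 3*0.257135 + 3*(-1.823483) = 5.5996


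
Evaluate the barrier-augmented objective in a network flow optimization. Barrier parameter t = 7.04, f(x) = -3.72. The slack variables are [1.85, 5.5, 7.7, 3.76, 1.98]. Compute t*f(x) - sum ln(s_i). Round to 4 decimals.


Step 1: Compute log-barrier.
ln values: [0.6152, 1.7047, 2.0412, 1.3244, 0.6831]
phi = -(0.6152 + 1.7047 + 2.0412 + 1.3244 + 0.6831) = -6.3687
Step 2: Compute augmented objective.
t*f(x) = 7.04*-3.72 = -26.1888
Total = -26.1888 - 6.3687 = -32.5575


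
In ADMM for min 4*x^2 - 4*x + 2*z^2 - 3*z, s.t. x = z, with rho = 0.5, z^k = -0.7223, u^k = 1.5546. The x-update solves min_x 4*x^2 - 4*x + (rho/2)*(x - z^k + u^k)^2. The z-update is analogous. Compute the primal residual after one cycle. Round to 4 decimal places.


ADMM iteration with rho = 0.5, z^k = -0.7223, u^k = 1.5546
Step 1: x-update.
Minimize 4*x^2 - 4*x + (0.5/2)*(x + 0.7223 + 1.5546)^2
FOC: (2*4 + 0.5)*x = 4 + 0.5*(-0.7223 - 1.5546)
x^{k+1} = 0.3367
Step 2: z-update.
Minimize 2*z^2 - 3*z + (0.5/2)*(0.3367 - z + 1.5546)^2
FOC: (2*2 + 0.5)*z = 3 + 0.5*(0.3367 + 1.5546)
z^{k+1} = 0.8768
Step 3: u-update.
u^{k+1} = 1.5546 + 0.3367 - 0.8768 = 1.0144
Step 4: Primal residual = |0.3367 - 0.8768| = 0.5402


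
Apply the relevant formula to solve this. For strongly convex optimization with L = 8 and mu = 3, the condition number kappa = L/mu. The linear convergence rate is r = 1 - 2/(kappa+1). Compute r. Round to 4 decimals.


Step 1: Compute the condition number.
kappa = L/mu = 8/3 = 2.6667
Step 2: Compute the convergence rate.
r = 1 - 2/(kappa + 1) = 1 - 2*mu/(L + mu) = (L - mu)/(L + mu) = 5/11 = 0.4545


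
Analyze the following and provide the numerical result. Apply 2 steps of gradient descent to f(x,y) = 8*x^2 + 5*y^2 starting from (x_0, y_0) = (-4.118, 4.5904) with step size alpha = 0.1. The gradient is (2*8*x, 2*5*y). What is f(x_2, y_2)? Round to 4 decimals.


Gradient descent on f(x,y) = 8*x^2 + 5*y^2.
Starting point: (-4.118, 4.5904), alpha = 0.1
Step 1: grad_x = 2*8*-4.118 = -65.888, grad_y = 2*5*4.5904 = 45.904
  x_1 = -4.118 - 0.1*-65.888 = 2.4708
  y_1 = 4.5904 - 0.1*45.904 = 0.0
Step 2: grad_x = 2*8*2.4708 = 39.5328, grad_y = 2*5*0.0 = 0.0
  x_2 = 2.4708 - 0.1*39.5328 = -1.4825
  y_2 = 0.0 - 0.1*0.0 = 0.0
f(-1.4825, 0.0) = 8*(-1.4825)^2 + 5*0.0^2 = 17.582


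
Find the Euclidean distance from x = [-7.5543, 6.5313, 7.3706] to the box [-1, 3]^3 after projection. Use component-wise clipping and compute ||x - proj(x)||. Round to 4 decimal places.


Project each component onto [-1, 3].
clip(-7.5543) = -1.0, clip(6.5313) = 3.0, clip(7.3706) = 3.0
Projection = [-1.0, 3.0, 3.0]
Squared diffs: [42.9588, 12.4701, 19.1021]
Distance = sqrt(74.531) = 8.6331


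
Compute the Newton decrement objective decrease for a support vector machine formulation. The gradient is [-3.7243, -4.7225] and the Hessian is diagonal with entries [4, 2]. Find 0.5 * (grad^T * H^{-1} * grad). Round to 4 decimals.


Step 1: H is diagonal, so H^(-1) * g = [-0.9311, -2.3613].
Step 2: g^T H^(-1) g = sum_i g_i^2 / H_ii
  = (-3.7243)^2/4 + (-4.7225)^2/2
  = 3.4676 + 11.151 = 14.6186
Step 3: Objective decrease = 0.5 * g^T H^(-1) g = 7.3093


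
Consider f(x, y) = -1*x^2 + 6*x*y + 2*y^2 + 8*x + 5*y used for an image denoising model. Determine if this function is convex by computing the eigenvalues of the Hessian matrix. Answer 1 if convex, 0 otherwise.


The Hessian of f(x,y) = -1*x^2 + 6*x*y + 2*y^2 + 8*x + 5*y is:
H = [[-2, 6], [6, 4]]
Trace = -2 + 4 = 2
Determinant = -2*4 - (6)^2 = -44
Discriminant = (2)^2 - 4*-44 = 180.0
Eigenvalues: lambda_1 = -5.7082, lambda_2 = 7.7082
The function is not convex.

0


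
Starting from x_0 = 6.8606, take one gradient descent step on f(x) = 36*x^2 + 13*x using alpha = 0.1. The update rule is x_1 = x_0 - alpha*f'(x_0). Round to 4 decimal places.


We compute the gradient at x_0 and apply the update.
f'(x) = 72*x + 13
f'(6.8606) = 72*6.8606 + 13 = 506.9632
x_1 = 6.8606 - 0.1*506.9632 = -43.8357


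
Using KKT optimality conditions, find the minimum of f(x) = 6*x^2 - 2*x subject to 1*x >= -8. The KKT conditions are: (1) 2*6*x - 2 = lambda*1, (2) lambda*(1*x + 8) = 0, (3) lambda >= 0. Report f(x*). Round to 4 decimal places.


Step 1: Try lambda = 0 (constraint inactive).
Stationarity: 2*6*x - 2 = 0
x* = 2/(2*6) = 1/6 = 0.1667 (rounded; the exact value 1/6 is used below)
Check constraint: 1*0.1667 = 0.1667 >= -8 -- satisfied.
Step 2: Compute optimal value.
f(x*) = 6*(1/6)^2 - 2*(1/6) = -0.1667


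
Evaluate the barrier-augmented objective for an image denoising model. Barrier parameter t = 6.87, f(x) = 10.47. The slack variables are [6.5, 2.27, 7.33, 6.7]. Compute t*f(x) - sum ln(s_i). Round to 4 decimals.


Step 1: Compute log-barrier.
ln values: [1.8718, 0.8198, 1.992, 1.9021]
phi = -(1.8718 + 0.8198 + 1.992 + 1.9021) = -6.5857
Step 2: Compute augmented objective.
t*f(x) = 6.87*10.47 = 71.9289
Total = 71.9289 - 6.5857 = 65.3432


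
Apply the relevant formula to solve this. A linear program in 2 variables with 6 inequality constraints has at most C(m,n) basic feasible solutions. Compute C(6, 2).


Each vertex corresponds to some choice of n active constraints out of m, so the number of vertices is at most C(m, n) = m! / (n!(m-n)!).
m = 6, n = 2
Numerator: 6 * 5
Denominator: 2! = 2
C(6, 2) = 15


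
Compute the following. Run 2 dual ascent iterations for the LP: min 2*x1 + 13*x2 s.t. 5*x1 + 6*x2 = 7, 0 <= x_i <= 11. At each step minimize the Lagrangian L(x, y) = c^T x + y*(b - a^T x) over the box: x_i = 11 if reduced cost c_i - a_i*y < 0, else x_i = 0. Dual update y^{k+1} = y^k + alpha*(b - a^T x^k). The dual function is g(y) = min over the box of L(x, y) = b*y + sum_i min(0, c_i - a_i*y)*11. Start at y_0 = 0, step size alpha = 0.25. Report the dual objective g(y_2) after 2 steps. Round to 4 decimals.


Dual ascent for LP: min 2*x1 + 13*x2, 5*x1 + 6*x2 = 7, 0 <= x_i <= 11
Step 1: y^k = 0.0, reduced costs: (2.0, 13.0)
  x^k = (0.0, 0.0), subgradient = b - a^T x = 7.0
  y^{k+1} = 0.0 + 0.25*7.0 = 1.75
Step 2: y^k = 1.75, reduced costs: (-6.75, 2.5)
  x^k = (11.0, 0.0), subgradient = b - a^T x = -48.0
  y^{k+1} = 1.75 + 0.25*-48.0 = -10.25
Dual objective at y_2 = -10.25: reduced costs (53.25, 74.5), box minimizer x = (0.0, 0.0)
g(y_2) = b*y + (c1 - a1*y)*x1 + (c2 - a2*y)*x2 = 7*(-10.25) + 53.25*0.0 + 74.5*0.0 = -71.75 + 0.0 + 0.0 = -71.75


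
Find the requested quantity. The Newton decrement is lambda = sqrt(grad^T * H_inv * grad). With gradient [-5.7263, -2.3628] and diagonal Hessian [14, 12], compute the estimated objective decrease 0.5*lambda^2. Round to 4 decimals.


Step 1: H is diagonal, so H^(-1) * g = [-0.409, -0.1969].
Step 2: g^T H^(-1) g = sum_i g_i^2 / H_ii
  = (-5.7263)^2/14 + (-2.3628)^2/12
  = 2.3422 + 0.4652 = 2.8074
Step 3: Objective decrease = 0.5 * g^T H^(-1) g = 1.4037


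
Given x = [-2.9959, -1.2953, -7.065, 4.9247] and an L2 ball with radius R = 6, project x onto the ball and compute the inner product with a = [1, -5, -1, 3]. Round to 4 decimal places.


Step 1: Compute ||x|| (intermediates to 6 decimals).
||x|| = sqrt((-2.9959)^2 + (-1.2953)^2 + (-7.065)^2 + 4.9247^2) = 9.209784
Step 2: Project.
Since ||x|| > R, scale = R/||x|| = 6/9.209784 = 0.651481, proj(x) = scale * x
proj(x) = [-1.951772, -0.843863, -4.602713, 3.208348]
Step 3: Dot product.
a^T * proj(x) = 1*(-1.951772) - 5*(-0.843863) - 1*(-4.602713) + 3*3.208348 = 16.4953


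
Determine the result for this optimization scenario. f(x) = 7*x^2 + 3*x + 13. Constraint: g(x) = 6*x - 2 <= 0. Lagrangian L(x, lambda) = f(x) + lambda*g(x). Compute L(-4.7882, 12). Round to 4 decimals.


Step 1: Evaluate f(x).
f(-4.7882) = 7*(-4.7882)^2 + 3*(-4.7882) + 13 = 159.1234
Step 2: Evaluate g(x).
g(-4.7882) = 6*-4.7882 - 2 = -30.7292
Step 3: Compute Lagrangian.
L = 159.1234 + 12*-30.7292 = -209.627


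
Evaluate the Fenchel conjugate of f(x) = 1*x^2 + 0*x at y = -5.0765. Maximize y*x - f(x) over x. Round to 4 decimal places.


f*(y) = sup_x {y*x - a*x^2 - b*x} = sup_x {(y-b)*x - a*x^2}
FOC: (y - b) - 2a*x = 0 => x* = (y - b)/(2a)
x* = (-5.0765 - 0)/(2*1) = -2.5383
f*(-5.0765) = (y-b)^2/(4a) = (-5.0765 - 0)^2/(4*1)
= 25.7709/4 = 6.4427


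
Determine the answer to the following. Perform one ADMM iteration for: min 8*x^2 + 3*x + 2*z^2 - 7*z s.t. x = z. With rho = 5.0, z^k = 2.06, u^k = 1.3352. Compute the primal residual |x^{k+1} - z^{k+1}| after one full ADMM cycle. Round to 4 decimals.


ADMM iteration with rho = 5.0, z^k = 2.06, u^k = 1.3352
Step 1: x-update.
Minimize 8*x^2 + 3*x + (5.0/2)*(x - 2.06 + 1.3352)^2
FOC: (2*8 + 5.0)*x = -3 + 5.0*(2.06 - 1.3352)
x^{k+1} = 0.0297
Step 2: z-update.
Minimize 2*z^2 - 7*z + (5.0/2)*(0.0297 - z + 1.3352)^2
FOC: (2*2 + 5.0)*z = 7 + 5.0*(0.0297 + 1.3352)
z^{k+1} = 1.5361
Step 3: u-update.
u^{k+1} = 1.3352 + 0.0297 - 1.5361 = -0.1711
Step 4: Primal residual = |0.0297 - 1.5361| = 1.5063


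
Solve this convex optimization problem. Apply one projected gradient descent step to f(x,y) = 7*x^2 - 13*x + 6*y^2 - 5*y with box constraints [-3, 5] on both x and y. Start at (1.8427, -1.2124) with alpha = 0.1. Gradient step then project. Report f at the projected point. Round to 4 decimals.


Step 1: Compute gradient at (1.8427, -1.2124).
grad_x = 2*7*1.8427 - 13 = 12.7978
grad_y = 2*6*-1.2124 - 5 = -19.5488
Step 2: Gradient step.
x_raw = 1.8427 - 0.1*12.7978 = 0.5629
y_raw = -1.2124 - 0.1*-19.5488 = 0.7425
Step 3: Project onto [-3, 5].
x_proj = clip(0.5629) = 0.5629
y_proj = clip(0.7425) = 0.7425
Step 4: Evaluate f.
f(0.5629, 0.7425) = -5.5045


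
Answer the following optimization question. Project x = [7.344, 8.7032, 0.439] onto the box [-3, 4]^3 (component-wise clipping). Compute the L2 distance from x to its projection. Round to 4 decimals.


Project each component onto [-3, 4].
clip(7.344) = 4.0, clip(8.7032) = 4.0, clip(0.439) = 0.439
Projection = [4.0, 4.0, 0.439]
Squared diffs: [11.1823, 22.1201, 0.0]
Distance = sqrt(33.3024) = 5.7708


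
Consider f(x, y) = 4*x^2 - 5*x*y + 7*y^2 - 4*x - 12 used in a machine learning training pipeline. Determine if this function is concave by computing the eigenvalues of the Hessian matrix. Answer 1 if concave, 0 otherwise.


The Hessian of f(x,y) = 4*x^2 - 5*x*y + 7*y^2 - 4*x - 12 is:
H = [[8, -5], [-5, 14]]
Trace = 8 + 14 = 22
Determinant = 8*14 - (-5)^2 = 87
Discriminant = (22)^2 - 4*87 = 136.0
Eigenvalues: lambda_1 = 5.169, lambda_2 = 16.831
The function is not concave.

0


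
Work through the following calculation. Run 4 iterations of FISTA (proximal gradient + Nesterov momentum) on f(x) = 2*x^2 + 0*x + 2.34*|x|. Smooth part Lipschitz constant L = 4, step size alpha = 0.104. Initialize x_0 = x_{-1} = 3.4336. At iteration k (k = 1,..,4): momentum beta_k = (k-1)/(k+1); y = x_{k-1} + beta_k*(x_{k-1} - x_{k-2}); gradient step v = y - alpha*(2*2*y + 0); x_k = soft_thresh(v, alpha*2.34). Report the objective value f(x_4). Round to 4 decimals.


FISTA on f(x) = 2*x^2 + 0*x + 2.34*|x|
L = 4, alpha = 0.104
Iteration 1: beta = 0.0, y = 3.4336 + 0.0*(3.4336 - 3.4336) = 3.4336
  grad(y) = 13.7344, v = y - alpha*grad = 2.0052
  prox(v) = soft_thresh(2.0052, 0.2434) = 1.7619
Iteration 2: beta = 0.3333, y = 1.7619 + 0.3333*(1.7619 - 3.4336) = 1.2046
  grad(y) = 4.8185, v = y - alpha*grad = 0.7035
  prox(v) = soft_thresh(0.7035, 0.2434) = 0.4601
Iteration 3: beta = 0.5, y = 0.4601 + 0.5*(0.4601 - 1.7619) = -0.1907
  grad(y) = -0.7629, v = y - alpha*grad = -0.1114
  prox(v) = soft_thresh(-0.1114, 0.2434) = 0.0
Iteration 4: beta = 0.6, y = 0.0 + 0.6*(0.0 - 0.4601) = -0.2761
  grad(y) = -1.1043, v = y - alpha*grad = -0.1612
  prox(v) = soft_thresh(-0.1612, 0.2434) = 0.0
f(x_4) = 2*0.0^2 + 0*0.0 + 2.34*|0.0| = 0.0


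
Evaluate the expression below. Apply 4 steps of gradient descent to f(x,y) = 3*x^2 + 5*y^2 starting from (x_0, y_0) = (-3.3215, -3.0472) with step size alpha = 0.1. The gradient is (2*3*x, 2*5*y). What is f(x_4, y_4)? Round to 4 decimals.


Gradient descent on f(x,y) = 3*x^2 + 5*y^2.
Starting point: (-3.3215, -3.0472), alpha = 0.1
Step 1: grad_x = 2*3*-3.3215 = -19.929, grad_y = 2*5*-3.0472 = -30.472
  x_1 = -3.3215 - 0.1*-19.929 = -1.3286
  y_1 = -3.0472 - 0.1*-30.472 = 0.0
Step 2: grad_x = 2*3*-1.3286 = -7.9716, grad_y = 2*5*0.0 = 0.0
  x_2 = -1.3286 - 0.1*-7.9716 = -0.5314
  y_2 = 0.0 - 0.1*0.0 = 0.0
Step 3: grad_x = 2*3*-0.5314 = -3.1886, grad_y = 2*5*0.0 = 0.0
  x_3 = -0.5314 - 0.1*-3.1886 = -0.2126
  y_3 = 0.0 - 0.1*0.0 = 0.0
Step 4: grad_x = 2*3*-0.2126 = -1.2755, grad_y = 2*5*0.0 = 0.0
  x_4 = -0.2126 - 0.1*-1.2755 = -0.085
  y_4 = 0.0 - 0.1*0.0 = 0.0
f(-0.085, 0.0) = 3*(-0.085)^2 + 5*0.0^2 = 0.0217


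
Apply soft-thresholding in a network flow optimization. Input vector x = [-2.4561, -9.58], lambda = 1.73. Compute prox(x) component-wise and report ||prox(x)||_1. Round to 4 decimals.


Soft-thresholding with lambda = 1.73:
prox(-2.4561) = sign(-2.4561)*max(|-2.4561| - 1.73, 0) = -0.7261
prox(-9.58) = sign(-9.58)*max(|-9.58| - 1.73, 0) = -7.85
prox(x) = [-0.7261, -7.85]
||prox(x)||_1 = 0.7261 + 7.85 = 8.5761


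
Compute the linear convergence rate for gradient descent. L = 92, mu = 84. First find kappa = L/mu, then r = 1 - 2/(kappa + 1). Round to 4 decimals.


Step 1: Compute the condition number.
kappa = L/mu = 92/84 = 1.0952
Step 2: Compute the convergence rate.
r = 1 - 2/(kappa + 1) = 1 - 2*mu/(L + mu) = (L - mu)/(L + mu) = 8/176 = 0.0455


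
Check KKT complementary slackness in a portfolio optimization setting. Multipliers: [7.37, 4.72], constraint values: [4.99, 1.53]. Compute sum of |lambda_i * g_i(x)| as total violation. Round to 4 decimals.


KKT complementary slackness check:
lambda_1 * g_1 = 7.37 * 4.99 = 36.7763
lambda_2 * g_2 = 4.72 * 1.53 = 7.2216
Total violation = 36.7763 + 7.2216 = 43.9979


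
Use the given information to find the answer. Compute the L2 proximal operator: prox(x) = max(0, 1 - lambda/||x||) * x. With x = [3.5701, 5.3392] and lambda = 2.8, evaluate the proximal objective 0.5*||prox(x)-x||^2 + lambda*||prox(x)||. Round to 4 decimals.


Step 1: Compute ||x||.
||x|| = 6.4228
Step 2: Compute scaling factor.
scale = max(0, 1 - 2.8/6.4228) = 0.5641
Step 3: prox(x) = [2.0137, 3.0116]
||prox(x)|| = 3.6228
Step 4: Proximal objective.
0.5*||prox-x||^2 = 3.92
lambda*||prox|| = 10.1438
Total = 14.0639


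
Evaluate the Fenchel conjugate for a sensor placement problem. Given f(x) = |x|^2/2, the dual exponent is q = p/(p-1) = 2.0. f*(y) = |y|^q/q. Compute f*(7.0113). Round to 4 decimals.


The conjugate exponent q satisfies 1/p + 1/q = 1.
p = 2, so q = 2/(2 - 1) = 2.0
|y|^q = 7.0113^2.0 = 49.1583
f*(7.0113) = 49.1583 / 2.0 = 24.5792


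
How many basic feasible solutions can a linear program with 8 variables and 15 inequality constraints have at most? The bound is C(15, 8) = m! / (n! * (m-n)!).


Each vertex corresponds to some choice of n active constraints out of m, so the number of vertices is at most C(m, n) = m! / (n!(m-n)!).
m = 15, n = 8
Numerator: 15 * 14 * 13 * 12 * 11 * 10 * 9 * 8
Denominator: 8! = 40320
C(15, 8) = 6435


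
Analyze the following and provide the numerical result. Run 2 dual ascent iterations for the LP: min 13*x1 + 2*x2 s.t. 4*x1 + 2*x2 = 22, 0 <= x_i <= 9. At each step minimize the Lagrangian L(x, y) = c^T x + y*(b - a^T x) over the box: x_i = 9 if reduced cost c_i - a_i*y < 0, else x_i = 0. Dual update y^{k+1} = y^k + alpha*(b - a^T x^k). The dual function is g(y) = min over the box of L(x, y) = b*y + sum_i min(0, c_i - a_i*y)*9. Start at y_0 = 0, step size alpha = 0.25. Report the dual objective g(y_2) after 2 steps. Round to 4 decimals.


Dual ascent for LP: min 13*x1 + 2*x2, 4*x1 + 2*x2 = 22, 0 <= x_i <= 9
Step 1: y^k = 0.0, reduced costs: (13.0, 2.0)
  x^k = (0.0, 0.0), subgradient = b - a^T x = 22.0
  y^{k+1} = 0.0 + 0.25*22.0 = 5.5
Step 2: y^k = 5.5, reduced costs: (-9.0, -9.0)
  x^k = (9.0, 9.0), subgradient = b - a^T x = -32.0
  y^{k+1} = 5.5 + 0.25*-32.0 = -2.5
Dual objective at y_2 = -2.5: reduced costs (23.0, 7.0), box minimizer x = (0.0, 0.0)
g(y_2) = b*y + (c1 - a1*y)*x1 + (c2 - a2*y)*x2 = 22*(-2.5) + 23.0*0.0 + 7.0*0.0 = -55.0 + 0.0 + 0.0 = -55.0


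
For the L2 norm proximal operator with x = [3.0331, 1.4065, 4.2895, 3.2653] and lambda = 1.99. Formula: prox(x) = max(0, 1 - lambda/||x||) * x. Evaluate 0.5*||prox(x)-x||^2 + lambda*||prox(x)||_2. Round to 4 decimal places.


Step 1: Compute ||x||.
||x|| = 6.3435
Step 2: Compute scaling factor.
scale = max(0, 1 - 1.99/6.3435) = 0.6863
Step 3: prox(x) = [2.0816, 0.9653, 2.9439, 2.241]
||prox(x)|| = 4.3535
Step 4: Proximal objective.
0.5*||prox-x||^2 = 1.9801
lambda*||prox|| = 8.6635
Total = 10.6435


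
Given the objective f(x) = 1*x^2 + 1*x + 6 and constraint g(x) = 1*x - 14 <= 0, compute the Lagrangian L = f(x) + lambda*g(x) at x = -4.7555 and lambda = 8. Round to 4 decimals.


Step 1: Evaluate f(x).
f(-4.7555) = 1*(-4.7555)^2 + 1*(-4.7555) + 6 = 23.8593
Step 2: Evaluate g(x).
g(-4.7555) = 1*-4.7555 - 14 = -18.7555
Step 3: Compute Lagrangian.
L = 23.8593 + 8*-18.7555 = -126.1847


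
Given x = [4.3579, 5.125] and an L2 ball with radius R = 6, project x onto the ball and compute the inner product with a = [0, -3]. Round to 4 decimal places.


Step 1: Compute ||x|| (intermediates to 6 decimals).
||x|| = sqrt(4.3579^2 + 5.125^2) = 6.727326
Step 2: Project.
Since ||x|| > R, scale = R/||x|| = 6/6.727326 = 0.891885, proj(x) = scale * x
proj(x) = [3.886746, 4.570911]
Step 3: Dot product.
a^T * proj(x) = 0*3.886746 - 3*4.570911 = -13.7127


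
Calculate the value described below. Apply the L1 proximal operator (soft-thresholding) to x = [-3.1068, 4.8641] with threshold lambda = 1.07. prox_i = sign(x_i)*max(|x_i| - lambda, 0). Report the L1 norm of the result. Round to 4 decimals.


Soft-thresholding with lambda = 1.07:
prox(-3.1068) = sign(-3.1068)*max(|-3.1068| - 1.07, 0) = -2.0368
prox(4.8641) = sign(4.8641)*max(|4.8641| - 1.07, 0) = 3.7941
prox(x) = [-2.0368, 3.7941]
||prox(x)||_1 = 2.0368 + 3.7941 = 5.8309


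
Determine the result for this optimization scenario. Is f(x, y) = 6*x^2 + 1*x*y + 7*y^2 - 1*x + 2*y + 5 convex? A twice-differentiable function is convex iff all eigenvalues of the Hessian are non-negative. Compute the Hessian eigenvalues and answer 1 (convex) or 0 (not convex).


The Hessian of f(x,y) = 6*x^2 + 1*x*y + 7*y^2 - 1*x + 2*y + 5 is:
H = [[12, 1], [1, 14]]
Trace = 12 + 14 = 26
Determinant = 12*14 - (1)^2 = 167
Discriminant = (26)^2 - 4*167 = 8.0
Eigenvalues: lambda_1 = 11.5858, lambda_2 = 14.4142
The function is convex.

1


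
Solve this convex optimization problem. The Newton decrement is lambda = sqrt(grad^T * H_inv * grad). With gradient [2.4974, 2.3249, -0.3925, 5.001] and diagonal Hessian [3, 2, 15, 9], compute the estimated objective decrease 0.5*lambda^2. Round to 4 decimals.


Step 1: H is diagonal, so H^(-1) * g = [0.8325, 1.1625, -0.0262, 0.5557].
Step 2: g^T H^(-1) g = sum_i g_i^2 / H_ii
  = (2.4974)^2/3 + (2.3249)^2/2 + (-0.3925)^2/15 + (5.001)^2/9
  = 2.079 + 2.7026 + 0.0103 + 2.7789 = 7.5707
Step 3: Objective decrease = 0.5 * g^T H^(-1) g = 3.7854


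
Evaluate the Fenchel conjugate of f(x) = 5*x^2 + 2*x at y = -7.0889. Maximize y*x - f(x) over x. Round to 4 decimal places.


f*(y) = sup_x {y*x - a*x^2 - b*x} = sup_x {(y-b)*x - a*x^2}
FOC: (y - b) - 2a*x = 0 => x* = (y - b)/(2a)
x* = (-7.0889 - 2)/(2*5) = -0.9089
f*(-7.0889) = (y-b)^2/(4a) = (-7.0889 - 2)^2/(4*5)
= 82.6081/20 = 4.1304


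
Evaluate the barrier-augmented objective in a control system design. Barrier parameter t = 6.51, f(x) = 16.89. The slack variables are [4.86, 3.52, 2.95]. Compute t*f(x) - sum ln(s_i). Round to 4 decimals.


Step 1: Compute log-barrier.
ln values: [1.581, 1.2585, 1.0818]
phi = -(1.581 + 1.2585 + 1.0818) = -3.9213
Step 2: Compute augmented objective.
t*f(x) = 6.51*16.89 = 109.9539
Total = 109.9539 - 3.9213 = 106.0326


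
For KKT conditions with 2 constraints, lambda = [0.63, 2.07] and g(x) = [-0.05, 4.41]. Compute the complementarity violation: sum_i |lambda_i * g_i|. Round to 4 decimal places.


KKT complementary slackness check:
lambda_1 * g_1 = 0.63 * -0.05 = -0.0315
lambda_2 * g_2 = 2.07 * 4.41 = 9.1287
Total violation = 0.0315 + 9.1287 = 9.1602


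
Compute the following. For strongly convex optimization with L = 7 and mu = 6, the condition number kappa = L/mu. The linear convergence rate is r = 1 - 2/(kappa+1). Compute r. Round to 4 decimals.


Step 1: Compute the condition number.
kappa = L/mu = 7/6 = 1.1667
Step 2: Compute the convergence rate.
r = 1 - 2/(kappa + 1) = 1 - 2*mu/(L + mu) = (L - mu)/(L + mu) = 1/13 = 0.0769


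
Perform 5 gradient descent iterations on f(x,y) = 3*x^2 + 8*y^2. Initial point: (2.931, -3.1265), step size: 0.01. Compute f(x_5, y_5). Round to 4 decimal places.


Gradient descent on f(x,y) = 3*x^2 + 8*y^2.
Starting point: (2.931, -3.1265), alpha = 0.01
Step 1: grad_x = 2*3*2.931 = 17.586, grad_y = 2*8*-3.1265 = -50.024
  x_1 = 2.931 - 0.01*17.586 = 2.7551
  y_1 = -3.1265 - 0.01*-50.024 = -2.6263
Step 2: grad_x = 2*3*2.7551 = 16.5308, grad_y = 2*8*-2.6263 = -42.0202
  x_2 = 2.7551 - 0.01*16.5308 = 2.5898
  y_2 = -2.6263 - 0.01*-42.0202 = -2.2061
Step 3: grad_x = 2*3*2.5898 = 15.539, grad_y = 2*8*-2.2061 = -35.2969
  x_3 = 2.5898 - 0.01*15.539 = 2.4344
  y_3 = -2.2061 - 0.01*-35.2969 = -1.8531
Step 4: grad_x = 2*3*2.4344 = 14.6067, grad_y = 2*8*-1.8531 = -29.6494
  x_4 = 2.4344 - 0.01*14.6067 = 2.2884
  y_4 = -1.8531 - 0.01*-29.6494 = -1.5566
Step 5: grad_x = 2*3*2.2884 = 13.7303, grad_y = 2*8*-1.5566 = -24.9055
  x_5 = 2.2884 - 0.01*13.7303 = 2.1511
  y_5 = -1.5566 - 0.01*-24.9055 = -1.3075
f(2.1511, -1.3075) = 3*2.1511^2 + 8*(-1.3075)^2 = 27.5586


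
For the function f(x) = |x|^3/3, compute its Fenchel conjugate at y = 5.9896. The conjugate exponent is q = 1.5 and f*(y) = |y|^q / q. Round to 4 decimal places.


The conjugate exponent q satisfies 1/p + 1/q = 1.
p = 3, so q = 3/(3 - 1) = 1.5
|y|^q = 5.9896^1.5 = 14.6587
f*(5.9896) = 14.6587 / 1.5 = 9.7725


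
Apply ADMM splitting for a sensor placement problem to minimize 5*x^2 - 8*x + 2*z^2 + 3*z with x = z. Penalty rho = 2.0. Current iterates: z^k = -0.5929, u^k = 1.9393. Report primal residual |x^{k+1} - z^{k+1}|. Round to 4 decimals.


ADMM iteration with rho = 2.0, z^k = -0.5929, u^k = 1.9393
Step 1: x-update.
Minimize 5*x^2 - 8*x + (2.0/2)*(x + 0.5929 + 1.9393)^2
FOC: (2*5 + 2.0)*x = 8 + 2.0*(-0.5929 - 1.9393)
x^{k+1} = 0.2446
Step 2: z-update.
Minimize 2*z^2 + 3*z + (2.0/2)*(0.2446 - z + 1.9393)^2
FOC: (2*2 + 2.0)*z = -3 + 2.0*(0.2446 + 1.9393)
z^{k+1} = 0.228
Step 3: u-update.
u^{k+1} = 1.9393 + 0.2446 - 0.228 = 1.956
Step 4: Primal residual = |0.2446 - 0.228| = 0.0167


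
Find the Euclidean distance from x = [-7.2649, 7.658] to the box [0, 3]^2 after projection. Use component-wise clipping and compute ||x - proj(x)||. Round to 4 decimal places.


Project each component onto [0, 3].
clip(-7.2649) = 0.0, clip(7.658) = 3.0
Projection = [0.0, 3.0]
Squared diffs: [52.7788, 21.697]
Distance = sqrt(74.4758) = 8.6299


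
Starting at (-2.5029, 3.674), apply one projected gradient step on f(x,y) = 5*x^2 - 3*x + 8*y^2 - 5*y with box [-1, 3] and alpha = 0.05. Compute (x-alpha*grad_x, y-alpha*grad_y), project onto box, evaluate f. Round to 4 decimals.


Step 1: Compute gradient at (-2.5029, 3.674).
grad_x = 2*5*-2.5029 - 3 = -28.029
grad_y = 2*8*3.674 - 5 = 53.784
Step 2: Gradient step.
x_raw = -2.5029 - 0.05*-28.029 = -1.1015
y_raw = 3.674 - 0.05*53.784 = 0.9848
Step 3: Project onto [-1, 3].
x_proj = clip(-1.1015) = -1.0
y_proj = clip(0.9848) = 0.9848
Step 4: Evaluate f.
f(-1.0, 0.9848) = 10.8346


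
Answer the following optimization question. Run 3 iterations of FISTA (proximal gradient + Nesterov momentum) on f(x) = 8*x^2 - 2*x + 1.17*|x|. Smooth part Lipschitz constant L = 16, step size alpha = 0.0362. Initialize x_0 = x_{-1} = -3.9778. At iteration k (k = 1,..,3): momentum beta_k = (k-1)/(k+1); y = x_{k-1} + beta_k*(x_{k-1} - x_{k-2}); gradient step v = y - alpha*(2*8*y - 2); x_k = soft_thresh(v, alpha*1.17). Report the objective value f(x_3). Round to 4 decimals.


FISTA on f(x) = 8*x^2 - 2*x + 1.17*|x|
L = 16, alpha = 0.0362
Iteration 1: beta = 0.0, y = -3.9778 + 0.0*(-3.9778 + 3.9778) = -3.9778
  grad(y) = -65.6448, v = y - alpha*grad = -1.6015
  prox(v) = soft_thresh(-1.6015, 0.0424) = -1.5591
Iteration 2: beta = 0.3333, y = -1.5591 + 0.3333*(-1.5591 + 3.9778) = -0.7529
  grad(y) = -14.046, v = y - alpha*grad = -0.2444
  prox(v) = soft_thresh(-0.2444, 0.0424) = -0.2021
Iteration 3: beta = 0.5, y = -0.2021 + 0.5*(-0.2021 + 1.5591) = 0.4765
  grad(y) = 5.6235, v = y - alpha*grad = 0.2729
  prox(v) = soft_thresh(0.2729, 0.0424) = 0.2305
f(x_3) = 8*0.2305^2 - 2*0.2305 + 1.17*|0.2305| = 0.2339


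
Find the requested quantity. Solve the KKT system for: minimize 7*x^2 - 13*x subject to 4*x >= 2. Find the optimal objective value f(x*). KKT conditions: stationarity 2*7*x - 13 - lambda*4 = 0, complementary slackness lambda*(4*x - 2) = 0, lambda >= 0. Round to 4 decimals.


Step 1: Try lambda = 0 (constraint inactive).
Stationarity: 2*7*x - 13 = 0
x* = 13/(2*7) = 13/14 = 0.9286 (rounded; the exact value 13/14 is used below)
Check constraint: 4*0.9286 = 3.7144 >= 2 -- satisfied.
Step 2: Compute optimal value.
f(x*) = 7*(13/14)^2 - 13*(13/14) = -6.0357


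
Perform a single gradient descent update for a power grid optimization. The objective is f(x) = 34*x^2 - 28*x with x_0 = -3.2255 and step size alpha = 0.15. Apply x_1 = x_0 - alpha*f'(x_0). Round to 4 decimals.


We compute the gradient at x_0 and apply the update.
f'(x) = 68*x - 28
f'(-3.2255) = 68*-3.2255 - 28 = -247.334
x_1 = -3.2255 - 0.15*-247.334 = 33.8746


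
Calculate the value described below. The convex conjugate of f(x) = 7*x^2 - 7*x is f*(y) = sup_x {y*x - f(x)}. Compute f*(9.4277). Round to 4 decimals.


f*(y) = sup_x {y*x - a*x^2 - b*x} = sup_x {(y-b)*x - a*x^2}
FOC: (y - b) - 2a*x = 0 => x* = (y - b)/(2a)
x* = (9.4277 + 7)/(2*7) = 1.1734
f*(9.4277) = (y-b)^2/(4a) = (9.4277 + 7)^2/(4*7)
= 269.8693/28 = 9.6382
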